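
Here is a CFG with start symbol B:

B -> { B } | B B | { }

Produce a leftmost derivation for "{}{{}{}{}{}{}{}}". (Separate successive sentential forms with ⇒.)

B ⇒ BB   [B -> B B]
BB ⇒ {}B   [B -> { }]
{}B ⇒ {}{B}   [B -> { B }]
{}{B} ⇒ {}{BB}   [B -> B B]
{}{BB} ⇒ {}{BBB}   [B -> B B]
{}{BBB} ⇒ {}{BBBB}   [B -> B B]
{}{BBBB} ⇒ {}{BBBBB}   [B -> B B]
{}{BBBBB} ⇒ {}{BBBBBB}   [B -> B B]
{}{BBBBBB} ⇒ {}{{}BBBBB}   [B -> { }]
{}{{}BBBBB} ⇒ {}{{}{}BBBB}   [B -> { }]
{}{{}{}BBBB} ⇒ {}{{}{}{}BBB}   [B -> { }]
{}{{}{}{}BBB} ⇒ {}{{}{}{}{}BB}   [B -> { }]
{}{{}{}{}{}BB} ⇒ {}{{}{}{}{}{}B}   [B -> { }]
{}{{}{}{}{}{}B} ⇒ {}{{}{}{}{}{}{}}   [B -> { }]

B ⇒ BB ⇒ {}B ⇒ {}{B} ⇒ {}{BB} ⇒ {}{BBB} ⇒ {}{BBBB} ⇒ {}{BBBBB} ⇒ {}{BBBBBB} ⇒ {}{{}BBBBB} ⇒ {}{{}{}BBBB} ⇒ {}{{}{}{}BBB} ⇒ {}{{}{}{}{}BB} ⇒ {}{{}{}{}{}{}B} ⇒ {}{{}{}{}{}{}{}}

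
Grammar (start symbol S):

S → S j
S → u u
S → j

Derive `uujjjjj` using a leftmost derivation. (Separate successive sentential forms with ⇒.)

S ⇒ Sj   [S → S j]
Sj ⇒ Sjj   [S → S j]
Sjj ⇒ Sjjj   [S → S j]
Sjjj ⇒ Sjjjj   [S → S j]
Sjjjj ⇒ Sjjjjj   [S → S j]
Sjjjjj ⇒ uujjjjj   [S → u u]

S⇒Sj⇒Sjj⇒Sjjj⇒Sjjjj⇒Sjjjjj⇒uujjjjj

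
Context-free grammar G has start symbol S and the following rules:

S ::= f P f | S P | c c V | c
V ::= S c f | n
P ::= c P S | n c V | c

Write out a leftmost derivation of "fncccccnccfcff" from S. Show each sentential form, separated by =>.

S => fPf   [S ::= f P f]
fPf => fncVf   [P ::= n c V]
fncVf => fncScff   [V ::= S c f]
fncScff => fncccVcff   [S ::= c c V]
fncccVcff => fncccScfcff   [V ::= S c f]
fncccScfcff => fncccSPcfcff   [S ::= S P]
fncccSPcfcff => fncccccVPcfcff   [S ::= c c V]
fncccccVPcfcff => fncccccnPcfcff   [V ::= n]
fncccccnPcfcff => fncccccnccfcff   [P ::= c]

S => fPf => fncVf => fncScff => fncccVcff => fncccScfcff => fncccSPcfcff => fncccccVPcfcff => fncccccnPcfcff => fncccccnccfcff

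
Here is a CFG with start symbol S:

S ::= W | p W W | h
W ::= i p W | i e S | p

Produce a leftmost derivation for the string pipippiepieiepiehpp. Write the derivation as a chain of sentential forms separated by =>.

S => pWW => pipWW => pipipWW => pipippW => pipippieS => pipippiepWW => pipippiepieSW => pipippiepieWW => pipippiepieieSW => pipippiepieiepWWW => pipippiepieiepieSWW => pipippiepieiepiehWW => pipippiepieiepiehpW => pipippiepieiepiehpp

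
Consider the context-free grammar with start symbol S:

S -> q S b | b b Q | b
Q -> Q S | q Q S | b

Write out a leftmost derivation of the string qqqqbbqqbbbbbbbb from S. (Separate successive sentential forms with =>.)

S => qSb => qqSbb => qqqSbbb => qqqqSbbbb => qqqqbbQbbbb => qqqqbbqQSbbbb => qqqqbbqqQSSbbbb => qqqqbbqqQSSSbbbb => qqqqbbqqbSSSbbbb => qqqqbbqqbbSSbbbb => qqqqbbqqbbbSbbbb => qqqqbbqqbbbbbbbb

S => qSb   [S -> q S b]
qSb => qqSbb   [S -> q S b]
qqSbb => qqqSbbb   [S -> q S b]
qqqSbbb => qqqqSbbbb   [S -> q S b]
qqqqSbbbb => qqqqbbQbbbb   [S -> b b Q]
qqqqbbQbbbb => qqqqbbqQSbbbb   [Q -> q Q S]
qqqqbbqQSbbbb => qqqqbbqqQSSbbbb   [Q -> q Q S]
qqqqbbqqQSSbbbb => qqqqbbqqQSSSbbbb   [Q -> Q S]
qqqqbbqqQSSSbbbb => qqqqbbqqbSSSbbbb   [Q -> b]
qqqqbbqqbSSSbbbb => qqqqbbqqbbSSbbbb   [S -> b]
qqqqbbqqbbSSbbbb => qqqqbbqqbbbSbbbb   [S -> b]
qqqqbbqqbbbSbbbb => qqqqbbqqbbbbbbbb   [S -> b]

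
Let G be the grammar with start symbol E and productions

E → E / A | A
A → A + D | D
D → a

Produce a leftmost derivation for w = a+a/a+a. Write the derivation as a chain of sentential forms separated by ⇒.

E⇒E/A⇒A/A⇒A+D/A⇒D+D/A⇒a+D/A⇒a+a/A⇒a+a/A+D⇒a+a/D+D⇒a+a/a+D⇒a+a/a+a

E ⇒ E/A   [E → E / A]
E/A ⇒ A/A   [E → A]
A/A ⇒ A+D/A   [A → A + D]
A+D/A ⇒ D+D/A   [A → D]
D+D/A ⇒ a+D/A   [D → a]
a+D/A ⇒ a+a/A   [D → a]
a+a/A ⇒ a+a/A+D   [A → A + D]
a+a/A+D ⇒ a+a/D+D   [A → D]
a+a/D+D ⇒ a+a/a+D   [D → a]
a+a/a+D ⇒ a+a/a+a   [D → a]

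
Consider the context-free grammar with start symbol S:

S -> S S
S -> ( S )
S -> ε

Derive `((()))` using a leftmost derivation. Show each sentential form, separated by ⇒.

S ⇒ SS   [S -> S S]
SS ⇒ (S)S   [S -> ( S )]
(S)S ⇒ (SS)S   [S -> S S]
(SS)S ⇒ (SSS)S   [S -> S S]
(SSS)S ⇒ ((S)SS)S   [S -> ( S )]
((S)SS)S ⇒ (((S))SS)S   [S -> ( S )]
(((S))SS)S ⇒ ((())SS)S   [S -> ε]
((())SS)S ⇒ ((())S)S   [S -> ε]
((())S)S ⇒ ((()))S   [S -> ε]
((()))S ⇒ ((()))   [S -> ε]

S ⇒ SS ⇒ (S)S ⇒ (SS)S ⇒ (SSS)S ⇒ ((S)SS)S ⇒ (((S))SS)S ⇒ ((())SS)S ⇒ ((())S)S ⇒ ((()))S ⇒ ((()))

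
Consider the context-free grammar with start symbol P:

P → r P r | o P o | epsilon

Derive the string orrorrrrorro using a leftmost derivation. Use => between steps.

P => oPo   [P → o P o]
oPo => orPro   [P → r P r]
orPro => orrPrro   [P → r P r]
orrPrro => orroPorro   [P → o P o]
orroPorro => orrorProrro   [P → r P r]
orrorProrro => orrorrPrrorro   [P → r P r]
orrorrPrrorro => orrorrrrorro   [P → epsilon]

P => oPo => orPro => orrPrro => orroPorro => orrorProrro => orrorrPrrorro => orrorrrrorro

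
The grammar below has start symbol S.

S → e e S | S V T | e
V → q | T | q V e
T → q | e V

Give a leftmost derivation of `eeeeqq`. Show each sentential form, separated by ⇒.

S⇒SVT⇒eeSVT⇒eeeVT⇒eeeTT⇒eeeeVT⇒eeeeqT⇒eeeeqq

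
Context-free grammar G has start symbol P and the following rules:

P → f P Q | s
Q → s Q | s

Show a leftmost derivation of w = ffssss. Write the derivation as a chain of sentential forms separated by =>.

P => fPQ   [P → f P Q]
fPQ => ffPQQ   [P → f P Q]
ffPQQ => ffsQQ   [P → s]
ffsQQ => ffssQQ   [Q → s Q]
ffssQQ => ffsssQ   [Q → s]
ffsssQ => ffssss   [Q → s]

P => fPQ => ffPQQ => ffsQQ => ffssQQ => ffsssQ => ffssss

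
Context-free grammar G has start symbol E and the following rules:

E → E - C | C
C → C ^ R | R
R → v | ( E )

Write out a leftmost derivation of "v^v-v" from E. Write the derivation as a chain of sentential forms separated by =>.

E => E-C   [E → E - C]
E-C => C-C   [E → C]
C-C => C^R-C   [C → C ^ R]
C^R-C => R^R-C   [C → R]
R^R-C => v^R-C   [R → v]
v^R-C => v^v-C   [R → v]
v^v-C => v^v-R   [C → R]
v^v-R => v^v-v   [R → v]

E=>E-C=>C-C=>C^R-C=>R^R-C=>v^R-C=>v^v-C=>v^v-R=>v^v-v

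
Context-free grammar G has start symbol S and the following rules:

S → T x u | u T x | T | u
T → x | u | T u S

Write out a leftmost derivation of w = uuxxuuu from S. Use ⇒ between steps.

S ⇒ T   [S → T]
T ⇒ TuS   [T → T u S]
TuS ⇒ TuSuS   [T → T u S]
TuSuS ⇒ uuSuS   [T → u]
uuSuS ⇒ uuTxuuS   [S → T x u]
uuTxuuS ⇒ uuxxuuS   [T → x]
uuxxuuS ⇒ uuxxuuT   [S → T]
uuxxuuT ⇒ uuxxuuu   [T → u]

S ⇒ T ⇒ TuS ⇒ TuSuS ⇒ uuSuS ⇒ uuTxuuS ⇒ uuxxuuS ⇒ uuxxuuT ⇒ uuxxuuu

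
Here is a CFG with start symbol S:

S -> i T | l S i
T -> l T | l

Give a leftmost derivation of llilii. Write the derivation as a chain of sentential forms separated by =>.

S=>lSi=>llSii=>lliTii=>llilii

S => lSi   [S -> l S i]
lSi => llSii   [S -> l S i]
llSii => lliTii   [S -> i T]
lliTii => llilii   [T -> l]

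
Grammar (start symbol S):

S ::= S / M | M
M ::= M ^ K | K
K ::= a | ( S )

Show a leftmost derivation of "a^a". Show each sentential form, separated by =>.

S => M => M^K => K^K => a^K => a^a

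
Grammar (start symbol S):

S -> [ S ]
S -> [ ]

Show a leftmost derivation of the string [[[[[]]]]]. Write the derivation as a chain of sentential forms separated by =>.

S => [S]   [S -> [ S ]]
[S] => [[S]]   [S -> [ S ]]
[[S]] => [[[S]]]   [S -> [ S ]]
[[[S]]] => [[[[S]]]]   [S -> [ S ]]
[[[[S]]]] => [[[[[]]]]]   [S -> [ ]]

S => [S] => [[S]] => [[[S]]] => [[[[S]]]] => [[[[[]]]]]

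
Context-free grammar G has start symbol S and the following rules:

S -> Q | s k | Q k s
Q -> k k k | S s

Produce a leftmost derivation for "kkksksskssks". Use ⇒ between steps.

S⇒Qks⇒Ssks⇒Qkssks⇒Sskssks⇒Qksskssks⇒Ssksskssks⇒Qsksskssks⇒kkksksskssks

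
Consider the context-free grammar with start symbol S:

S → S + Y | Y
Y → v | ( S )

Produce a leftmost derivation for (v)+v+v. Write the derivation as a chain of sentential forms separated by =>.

S => S+Y => S+Y+Y => Y+Y+Y => (S)+Y+Y => (Y)+Y+Y => (v)+Y+Y => (v)+v+Y => (v)+v+v

S => S+Y   [S → S + Y]
S+Y => S+Y+Y   [S → S + Y]
S+Y+Y => Y+Y+Y   [S → Y]
Y+Y+Y => (S)+Y+Y   [Y → ( S )]
(S)+Y+Y => (Y)+Y+Y   [S → Y]
(Y)+Y+Y => (v)+Y+Y   [Y → v]
(v)+Y+Y => (v)+v+Y   [Y → v]
(v)+v+Y => (v)+v+v   [Y → v]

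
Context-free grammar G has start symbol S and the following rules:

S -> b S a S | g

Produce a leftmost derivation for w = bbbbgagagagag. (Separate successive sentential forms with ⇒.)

S ⇒ bSaS ⇒ bbSaSaS ⇒ bbbSaSaSaS ⇒ bbbbSaSaSaSaS ⇒ bbbbgaSaSaSaS ⇒ bbbbgagaSaSaS ⇒ bbbbgagagaSaS ⇒ bbbbgagagagaS ⇒ bbbbgagagagag

S ⇒ bSaS   [S -> b S a S]
bSaS ⇒ bbSaSaS   [S -> b S a S]
bbSaSaS ⇒ bbbSaSaSaS   [S -> b S a S]
bbbSaSaSaS ⇒ bbbbSaSaSaSaS   [S -> b S a S]
bbbbSaSaSaSaS ⇒ bbbbgaSaSaSaS   [S -> g]
bbbbgaSaSaSaS ⇒ bbbbgagaSaSaS   [S -> g]
bbbbgagaSaSaS ⇒ bbbbgagagaSaS   [S -> g]
bbbbgagagaSaS ⇒ bbbbgagagagaS   [S -> g]
bbbbgagagagaS ⇒ bbbbgagagagag   [S -> g]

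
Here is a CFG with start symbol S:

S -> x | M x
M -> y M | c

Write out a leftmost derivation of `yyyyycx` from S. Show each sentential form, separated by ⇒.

S ⇒ Mx ⇒ yMx ⇒ yyMx ⇒ yyyMx ⇒ yyyyMx ⇒ yyyyyMx ⇒ yyyyycx

S ⇒ Mx   [S -> M x]
Mx ⇒ yMx   [M -> y M]
yMx ⇒ yyMx   [M -> y M]
yyMx ⇒ yyyMx   [M -> y M]
yyyMx ⇒ yyyyMx   [M -> y M]
yyyyMx ⇒ yyyyyMx   [M -> y M]
yyyyyMx ⇒ yyyyycx   [M -> c]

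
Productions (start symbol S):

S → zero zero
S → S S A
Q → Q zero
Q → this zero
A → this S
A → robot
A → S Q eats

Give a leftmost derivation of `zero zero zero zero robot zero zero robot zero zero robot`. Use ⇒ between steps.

S ⇒ S S A ⇒ S S A S A ⇒ S S A S A S A ⇒ zero zero S A S A S A ⇒ zero zero zero zero A S A S A ⇒ zero zero zero zero robot S A S A ⇒ zero zero zero zero robot zero zero A S A ⇒ zero zero zero zero robot zero zero robot S A ⇒ zero zero zero zero robot zero zero robot zero zero A ⇒ zero zero zero zero robot zero zero robot zero zero robot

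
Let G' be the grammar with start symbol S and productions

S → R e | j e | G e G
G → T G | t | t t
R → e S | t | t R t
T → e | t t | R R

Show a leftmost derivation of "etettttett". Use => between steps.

S => GeG   [S → G e G]
GeG => TGeG   [G → T G]
TGeG => RRGeG   [T → R R]
RRGeG => eSRGeG   [R → e S]
eSRGeG => eGeGRGeG   [S → G e G]
eGeGRGeG => eteGRGeG   [G → t]
eteGRGeG => etetRGeG   [G → t]
etetRGeG => etettGeG   [R → t]
etettGeG => etetttteG   [G → t t]
etetttteG => etettttett   [G → t t]

S => GeG => TGeG => RRGeG => eSRGeG => eGeGRGeG => eteGRGeG => etetRGeG => etettGeG => etetttteG => etettttett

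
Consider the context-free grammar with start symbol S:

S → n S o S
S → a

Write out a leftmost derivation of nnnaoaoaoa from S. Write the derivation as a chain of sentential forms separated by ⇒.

S⇒nSoS⇒nnSoSoS⇒nnnSoSoSoS⇒nnnaoSoSoS⇒nnnaoaoSoS⇒nnnaoaoaoS⇒nnnaoaoaoa

S ⇒ nSoS   [S → n S o S]
nSoS ⇒ nnSoSoS   [S → n S o S]
nnSoSoS ⇒ nnnSoSoSoS   [S → n S o S]
nnnSoSoSoS ⇒ nnnaoSoSoS   [S → a]
nnnaoSoSoS ⇒ nnnaoaoSoS   [S → a]
nnnaoaoSoS ⇒ nnnaoaoaoS   [S → a]
nnnaoaoaoS ⇒ nnnaoaoaoa   [S → a]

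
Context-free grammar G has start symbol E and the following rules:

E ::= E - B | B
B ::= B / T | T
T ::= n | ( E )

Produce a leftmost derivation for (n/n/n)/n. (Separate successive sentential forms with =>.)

E => B => B/T => T/T => (E)/T => (B)/T => (B/T)/T => (B/T/T)/T => (T/T/T)/T => (n/T/T)/T => (n/n/T)/T => (n/n/n)/T => (n/n/n)/n

E => B   [E ::= B]
B => B/T   [B ::= B / T]
B/T => T/T   [B ::= T]
T/T => (E)/T   [T ::= ( E )]
(E)/T => (B)/T   [E ::= B]
(B)/T => (B/T)/T   [B ::= B / T]
(B/T)/T => (B/T/T)/T   [B ::= B / T]
(B/T/T)/T => (T/T/T)/T   [B ::= T]
(T/T/T)/T => (n/T/T)/T   [T ::= n]
(n/T/T)/T => (n/n/T)/T   [T ::= n]
(n/n/T)/T => (n/n/n)/T   [T ::= n]
(n/n/n)/T => (n/n/n)/n   [T ::= n]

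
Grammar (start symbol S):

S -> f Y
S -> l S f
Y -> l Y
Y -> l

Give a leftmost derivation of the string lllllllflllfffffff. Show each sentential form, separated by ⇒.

S ⇒ lSf   [S -> l S f]
lSf ⇒ llSff   [S -> l S f]
llSff ⇒ lllSfff   [S -> l S f]
lllSfff ⇒ llllSffff   [S -> l S f]
llllSffff ⇒ lllllSfffff   [S -> l S f]
lllllSfffff ⇒ llllllSffffff   [S -> l S f]
llllllSffffff ⇒ lllllllSfffffff   [S -> l S f]
lllllllSfffffff ⇒ lllllllfYfffffff   [S -> f Y]
lllllllfYfffffff ⇒ lllllllflYfffffff   [Y -> l Y]
lllllllflYfffffff ⇒ lllllllfllYfffffff   [Y -> l Y]
lllllllfllYfffffff ⇒ lllllllflllfffffff   [Y -> l]

S ⇒ lSf ⇒ llSff ⇒ lllSfff ⇒ llllSffff ⇒ lllllSfffff ⇒ llllllSffffff ⇒ lllllllSfffffff ⇒ lllllllfYfffffff ⇒ lllllllflYfffffff ⇒ lllllllfllYfffffff ⇒ lllllllflllfffffff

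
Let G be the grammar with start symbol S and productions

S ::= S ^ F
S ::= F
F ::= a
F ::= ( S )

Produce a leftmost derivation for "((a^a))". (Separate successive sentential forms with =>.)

S => F => (S) => (F) => ((S)) => ((S^F)) => ((F^F)) => ((a^F)) => ((a^a))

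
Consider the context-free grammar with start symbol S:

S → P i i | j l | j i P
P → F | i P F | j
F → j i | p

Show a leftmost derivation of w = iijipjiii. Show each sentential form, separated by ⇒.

S ⇒ Pii   [S → P i i]
Pii ⇒ iPFii   [P → i P F]
iPFii ⇒ iiPFFii   [P → i P F]
iiPFFii ⇒ iiFFFii   [P → F]
iiFFFii ⇒ iijiFFii   [F → j i]
iijiFFii ⇒ iijipFii   [F → p]
iijipFii ⇒ iijipjiii   [F → j i]

S ⇒ Pii ⇒ iPFii ⇒ iiPFFii ⇒ iiFFFii ⇒ iijiFFii ⇒ iijipFii ⇒ iijipjiii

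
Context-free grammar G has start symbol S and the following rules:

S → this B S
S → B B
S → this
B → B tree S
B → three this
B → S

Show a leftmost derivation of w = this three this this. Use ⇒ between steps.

S ⇒ this B S ⇒ this three this S ⇒ this three this this

S ⇒ this B S   [S → this B S]
this B S ⇒ this three this S   [B → three this]
this three this S ⇒ this three this this   [S → this]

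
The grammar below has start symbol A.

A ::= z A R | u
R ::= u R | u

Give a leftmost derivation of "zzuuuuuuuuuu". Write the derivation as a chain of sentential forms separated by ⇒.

A ⇒ zAR ⇒ zzARR ⇒ zzuRR ⇒ zzuuRR ⇒ zzuuuRR ⇒ zzuuuuRR ⇒ zzuuuuuRR ⇒ zzuuuuuuRR ⇒ zzuuuuuuuRR ⇒ zzuuuuuuuuR ⇒ zzuuuuuuuuuR ⇒ zzuuuuuuuuuu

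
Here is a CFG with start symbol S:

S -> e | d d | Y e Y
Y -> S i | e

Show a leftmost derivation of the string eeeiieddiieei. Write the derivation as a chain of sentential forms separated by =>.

S => YeY => SieY => YeYieY => SieYieY => YeYieYieY => eeYieYieY => eeSiieYieY => eeeiieYieY => eeeiieSiieY => eeeiieddiieY => eeeiieddiieSi => eeeiieddiieei

S => YeY   [S -> Y e Y]
YeY => SieY   [Y -> S i]
SieY => YeYieY   [S -> Y e Y]
YeYieY => SieYieY   [Y -> S i]
SieYieY => YeYieYieY   [S -> Y e Y]
YeYieYieY => eeYieYieY   [Y -> e]
eeYieYieY => eeSiieYieY   [Y -> S i]
eeSiieYieY => eeeiieYieY   [S -> e]
eeeiieYieY => eeeiieSiieY   [Y -> S i]
eeeiieSiieY => eeeiieddiieY   [S -> d d]
eeeiieddiieY => eeeiieddiieSi   [Y -> S i]
eeeiieddiieSi => eeeiieddiieei   [S -> e]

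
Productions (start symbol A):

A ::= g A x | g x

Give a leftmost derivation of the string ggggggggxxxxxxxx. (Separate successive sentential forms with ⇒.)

A⇒gAx⇒ggAxx⇒gggAxxx⇒ggggAxxxx⇒gggggAxxxxx⇒ggggggAxxxxxx⇒gggggggAxxxxxxx⇒ggggggggxxxxxxxx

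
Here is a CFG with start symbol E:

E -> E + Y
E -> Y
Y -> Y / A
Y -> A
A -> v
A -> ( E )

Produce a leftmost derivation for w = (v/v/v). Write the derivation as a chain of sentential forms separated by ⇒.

E ⇒ Y   [E -> Y]
Y ⇒ A   [Y -> A]
A ⇒ (E)   [A -> ( E )]
(E) ⇒ (Y)   [E -> Y]
(Y) ⇒ (Y/A)   [Y -> Y / A]
(Y/A) ⇒ (Y/A/A)   [Y -> Y / A]
(Y/A/A) ⇒ (A/A/A)   [Y -> A]
(A/A/A) ⇒ (v/A/A)   [A -> v]
(v/A/A) ⇒ (v/v/A)   [A -> v]
(v/v/A) ⇒ (v/v/v)   [A -> v]

E ⇒ Y ⇒ A ⇒ (E) ⇒ (Y) ⇒ (Y/A) ⇒ (Y/A/A) ⇒ (A/A/A) ⇒ (v/A/A) ⇒ (v/v/A) ⇒ (v/v/v)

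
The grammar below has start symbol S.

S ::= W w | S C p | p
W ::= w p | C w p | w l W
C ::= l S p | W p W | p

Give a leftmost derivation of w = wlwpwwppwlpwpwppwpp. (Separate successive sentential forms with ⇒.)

S ⇒ SCp ⇒ WwCp ⇒ wlWwCp ⇒ wlwpwCp ⇒ wlwpwWpWp ⇒ wlwpwCwppWp ⇒ wlwpwWpWwppWp ⇒ wlwpwwppWwppWp ⇒ wlwpwwppwlWwppWp ⇒ wlwpwwppwlCwpwppWp ⇒ wlwpwwppwlpwpwppWp ⇒ wlwpwwppwlpwpwppwpp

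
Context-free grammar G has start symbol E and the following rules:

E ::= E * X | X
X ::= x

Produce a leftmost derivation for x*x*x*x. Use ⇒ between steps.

E ⇒ E*X ⇒ E*X*X ⇒ E*X*X*X ⇒ X*X*X*X ⇒ x*X*X*X ⇒ x*x*X*X ⇒ x*x*x*X ⇒ x*x*x*x

E ⇒ E*X   [E ::= E * X]
E*X ⇒ E*X*X   [E ::= E * X]
E*X*X ⇒ E*X*X*X   [E ::= E * X]
E*X*X*X ⇒ X*X*X*X   [E ::= X]
X*X*X*X ⇒ x*X*X*X   [X ::= x]
x*X*X*X ⇒ x*x*X*X   [X ::= x]
x*x*X*X ⇒ x*x*x*X   [X ::= x]
x*x*x*X ⇒ x*x*x*x   [X ::= x]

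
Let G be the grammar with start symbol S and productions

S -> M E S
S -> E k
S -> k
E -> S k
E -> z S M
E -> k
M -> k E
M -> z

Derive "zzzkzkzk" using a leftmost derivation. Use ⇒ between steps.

S ⇒ Ek   [S -> E k]
Ek ⇒ zSMk   [E -> z S M]
zSMk ⇒ zMESMk   [S -> M E S]
zMESMk ⇒ zzESMk   [M -> z]
zzESMk ⇒ zzzSMSMk   [E -> z S M]
zzzSMSMk ⇒ zzzkMSMk   [S -> k]
zzzkMSMk ⇒ zzzkzSMk   [M -> z]
zzzkzSMk ⇒ zzzkzkMk   [S -> k]
zzzkzkMk ⇒ zzzkzkzk   [M -> z]

S ⇒ Ek ⇒ zSMk ⇒ zMESMk ⇒ zzESMk ⇒ zzzSMSMk ⇒ zzzkMSMk ⇒ zzzkzSMk ⇒ zzzkzkMk ⇒ zzzkzkzk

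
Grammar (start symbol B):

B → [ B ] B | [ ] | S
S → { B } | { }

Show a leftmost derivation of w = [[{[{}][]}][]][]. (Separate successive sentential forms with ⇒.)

B ⇒ [B]B ⇒ [[B]B]B ⇒ [[S]B]B ⇒ [[{B}]B]B ⇒ [[{[B]B}]B]B ⇒ [[{[S]B}]B]B ⇒ [[{[{}]B}]B]B ⇒ [[{[{}][]}]B]B ⇒ [[{[{}][]}][]]B ⇒ [[{[{}][]}][]][]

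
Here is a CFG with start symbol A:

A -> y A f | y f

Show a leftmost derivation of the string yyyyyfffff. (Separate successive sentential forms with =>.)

A => yAf   [A -> y A f]
yAf => yyAff   [A -> y A f]
yyAff => yyyAfff   [A -> y A f]
yyyAfff => yyyyAffff   [A -> y A f]
yyyyAffff => yyyyyfffff   [A -> y f]

A => yAf => yyAff => yyyAfff => yyyyAffff => yyyyyfffff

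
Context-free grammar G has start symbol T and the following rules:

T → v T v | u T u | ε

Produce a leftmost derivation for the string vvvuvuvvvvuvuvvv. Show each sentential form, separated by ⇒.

T ⇒ vTv ⇒ vvTvv ⇒ vvvTvvv ⇒ vvvuTuvvv ⇒ vvvuvTvuvvv ⇒ vvvuvuTuvuvvv ⇒ vvvuvuvTvuvuvvv ⇒ vvvuvuvvTvvuvuvvv ⇒ vvvuvuvvvvuvuvvv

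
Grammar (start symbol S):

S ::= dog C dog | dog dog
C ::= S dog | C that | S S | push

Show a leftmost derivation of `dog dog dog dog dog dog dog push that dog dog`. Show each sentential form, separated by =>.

S => dog C dog => dog S S dog => dog dog C dog S dog => dog dog S dog dog S dog => dog dog dog dog dog dog S dog => dog dog dog dog dog dog dog C dog dog => dog dog dog dog dog dog dog C that dog dog => dog dog dog dog dog dog dog push that dog dog

S => dog C dog   [S ::= dog C dog]
dog C dog => dog S S dog   [C ::= S S]
dog S S dog => dog dog C dog S dog   [S ::= dog C dog]
dog dog C dog S dog => dog dog S dog dog S dog   [C ::= S dog]
dog dog S dog dog S dog => dog dog dog dog dog dog S dog   [S ::= dog dog]
dog dog dog dog dog dog S dog => dog dog dog dog dog dog dog C dog dog   [S ::= dog C dog]
dog dog dog dog dog dog dog C dog dog => dog dog dog dog dog dog dog C that dog dog   [C ::= C that]
dog dog dog dog dog dog dog C that dog dog => dog dog dog dog dog dog dog push that dog dog   [C ::= push]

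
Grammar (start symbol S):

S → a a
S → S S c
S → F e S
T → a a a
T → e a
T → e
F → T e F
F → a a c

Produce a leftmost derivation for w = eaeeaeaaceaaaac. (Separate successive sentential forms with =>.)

S => SSc => FeSSc => TeFeSSc => eaeFeSSc => eaeTeFeSSc => eaeeaeFeSSc => eaeeaeaaceSSc => eaeeaeaaceaaSc => eaeeaeaaceaaaac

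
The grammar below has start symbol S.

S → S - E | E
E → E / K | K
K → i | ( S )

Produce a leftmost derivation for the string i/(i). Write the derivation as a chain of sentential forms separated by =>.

S => E   [S → E]
E => E/K   [E → E / K]
E/K => K/K   [E → K]
K/K => i/K   [K → i]
i/K => i/(S)   [K → ( S )]
i/(S) => i/(E)   [S → E]
i/(E) => i/(K)   [E → K]
i/(K) => i/(i)   [K → i]

S => E => E/K => K/K => i/K => i/(S) => i/(E) => i/(K) => i/(i)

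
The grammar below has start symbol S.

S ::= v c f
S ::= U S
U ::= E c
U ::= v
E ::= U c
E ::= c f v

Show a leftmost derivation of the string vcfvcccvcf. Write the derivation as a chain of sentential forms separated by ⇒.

S ⇒ US ⇒ vS ⇒ vUS ⇒ vEcS ⇒ vUccS ⇒ vEcccS ⇒ vcfvcccS ⇒ vcfvcccvcf

S ⇒ US   [S ::= U S]
US ⇒ vS   [U ::= v]
vS ⇒ vUS   [S ::= U S]
vUS ⇒ vEcS   [U ::= E c]
vEcS ⇒ vUccS   [E ::= U c]
vUccS ⇒ vEcccS   [U ::= E c]
vEcccS ⇒ vcfvcccS   [E ::= c f v]
vcfvcccS ⇒ vcfvcccvcf   [S ::= v c f]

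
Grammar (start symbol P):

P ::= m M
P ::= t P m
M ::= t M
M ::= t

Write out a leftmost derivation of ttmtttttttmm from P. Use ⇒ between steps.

P⇒tPm⇒ttPmm⇒ttmMmm⇒ttmtMmm⇒ttmttMmm⇒ttmtttMmm⇒ttmttttMmm⇒ttmtttttMmm⇒ttmttttttMmm⇒ttmtttttttmm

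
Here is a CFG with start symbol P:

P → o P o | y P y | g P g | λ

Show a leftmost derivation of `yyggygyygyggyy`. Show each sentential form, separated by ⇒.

P⇒yPy⇒yyPyy⇒yygPgyy⇒yyggPggyy⇒yyggyPyggyy⇒yyggygPgyggyy⇒yyggygyPygyggyy⇒yyggygyygyggyy

P ⇒ yPy   [P → y P y]
yPy ⇒ yyPyy   [P → y P y]
yyPyy ⇒ yygPgyy   [P → g P g]
yygPgyy ⇒ yyggPggyy   [P → g P g]
yyggPggyy ⇒ yyggyPyggyy   [P → y P y]
yyggyPyggyy ⇒ yyggygPgyggyy   [P → g P g]
yyggygPgyggyy ⇒ yyggygyPygyggyy   [P → y P y]
yyggygyPygyggyy ⇒ yyggygyygyggyy   [P → λ]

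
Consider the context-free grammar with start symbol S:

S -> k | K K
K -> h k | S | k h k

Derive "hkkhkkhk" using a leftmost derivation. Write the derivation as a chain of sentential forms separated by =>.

S => KK   [S -> K K]
KK => SK   [K -> S]
SK => KKK   [S -> K K]
KKK => hkKK   [K -> h k]
hkKK => hkkhkK   [K -> k h k]
hkkhkK => hkkhkkhk   [K -> k h k]

S => KK => SK => KKK => hkKK => hkkhkK => hkkhkkhk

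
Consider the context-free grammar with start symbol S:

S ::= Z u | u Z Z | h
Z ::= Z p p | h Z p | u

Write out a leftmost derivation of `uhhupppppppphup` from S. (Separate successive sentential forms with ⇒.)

S⇒uZZ⇒uZppZ⇒uhZpppZ⇒uhZpppppZ⇒uhZpppppppZ⇒uhhZppppppppZ⇒uhhuppppppppZ⇒uhhupppppppphZp⇒uhhupppppppphup

S ⇒ uZZ   [S ::= u Z Z]
uZZ ⇒ uZppZ   [Z ::= Z p p]
uZppZ ⇒ uhZpppZ   [Z ::= h Z p]
uhZpppZ ⇒ uhZpppppZ   [Z ::= Z p p]
uhZpppppZ ⇒ uhZpppppppZ   [Z ::= Z p p]
uhZpppppppZ ⇒ uhhZppppppppZ   [Z ::= h Z p]
uhhZppppppppZ ⇒ uhhuppppppppZ   [Z ::= u]
uhhuppppppppZ ⇒ uhhupppppppphZp   [Z ::= h Z p]
uhhupppppppphZp ⇒ uhhupppppppphup   [Z ::= u]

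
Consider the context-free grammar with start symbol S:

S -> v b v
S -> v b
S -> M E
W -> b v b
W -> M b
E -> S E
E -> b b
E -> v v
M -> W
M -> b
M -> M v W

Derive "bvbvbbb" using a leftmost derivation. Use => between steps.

S => ME => MvWE => bvWE => bvbvbE => bvbvbbb

S => ME   [S -> M E]
ME => MvWE   [M -> M v W]
MvWE => bvWE   [M -> b]
bvWE => bvbvbE   [W -> b v b]
bvbvbE => bvbvbbb   [E -> b b]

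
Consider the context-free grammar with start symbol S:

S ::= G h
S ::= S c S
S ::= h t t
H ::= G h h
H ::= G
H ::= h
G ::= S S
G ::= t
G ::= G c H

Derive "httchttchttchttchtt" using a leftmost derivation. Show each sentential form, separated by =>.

S => ScS => httcS => httcScS => httcScScS => httcScScScS => httchttcScScS => httchttchttcScS => httchttchttchttcS => httchttchttchttchtt

S => ScS   [S ::= S c S]
ScS => httcS   [S ::= h t t]
httcS => httcScS   [S ::= S c S]
httcScS => httcScScS   [S ::= S c S]
httcScScS => httcScScScS   [S ::= S c S]
httcScScScS => httchttcScScS   [S ::= h t t]
httchttcScScS => httchttchttcScS   [S ::= h t t]
httchttchttcScS => httchttchttchttcS   [S ::= h t t]
httchttchttchttcS => httchttchttchttchtt   [S ::= h t t]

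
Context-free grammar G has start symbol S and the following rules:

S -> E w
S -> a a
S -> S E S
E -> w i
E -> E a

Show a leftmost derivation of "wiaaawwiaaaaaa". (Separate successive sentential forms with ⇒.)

S ⇒ SES ⇒ EwES ⇒ EawES ⇒ EaawES ⇒ EaaawES ⇒ wiaaawES ⇒ wiaaawEaS ⇒ wiaaawEaaS ⇒ wiaaawEaaaS ⇒ wiaaawEaaaaS ⇒ wiaaawwiaaaaS ⇒ wiaaawwiaaaaaa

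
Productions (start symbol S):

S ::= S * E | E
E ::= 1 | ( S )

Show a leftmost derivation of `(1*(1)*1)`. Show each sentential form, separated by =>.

S=>E=>(S)=>(S*E)=>(S*E*E)=>(E*E*E)=>(1*E*E)=>(1*(S)*E)=>(1*(E)*E)=>(1*(1)*E)=>(1*(1)*1)

S => E   [S ::= E]
E => (S)   [E ::= ( S )]
(S) => (S*E)   [S ::= S * E]
(S*E) => (S*E*E)   [S ::= S * E]
(S*E*E) => (E*E*E)   [S ::= E]
(E*E*E) => (1*E*E)   [E ::= 1]
(1*E*E) => (1*(S)*E)   [E ::= ( S )]
(1*(S)*E) => (1*(E)*E)   [S ::= E]
(1*(E)*E) => (1*(1)*E)   [E ::= 1]
(1*(1)*E) => (1*(1)*1)   [E ::= 1]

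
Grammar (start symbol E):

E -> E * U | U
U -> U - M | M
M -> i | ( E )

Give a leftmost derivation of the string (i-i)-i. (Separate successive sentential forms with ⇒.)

E ⇒ U ⇒ U-M ⇒ M-M ⇒ (E)-M ⇒ (U)-M ⇒ (U-M)-M ⇒ (M-M)-M ⇒ (i-M)-M ⇒ (i-i)-M ⇒ (i-i)-i

E ⇒ U   [E -> U]
U ⇒ U-M   [U -> U - M]
U-M ⇒ M-M   [U -> M]
M-M ⇒ (E)-M   [M -> ( E )]
(E)-M ⇒ (U)-M   [E -> U]
(U)-M ⇒ (U-M)-M   [U -> U - M]
(U-M)-M ⇒ (M-M)-M   [U -> M]
(M-M)-M ⇒ (i-M)-M   [M -> i]
(i-M)-M ⇒ (i-i)-M   [M -> i]
(i-i)-M ⇒ (i-i)-i   [M -> i]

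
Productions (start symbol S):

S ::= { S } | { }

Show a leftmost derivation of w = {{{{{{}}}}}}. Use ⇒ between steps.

S ⇒ {S} ⇒ {{S}} ⇒ {{{S}}} ⇒ {{{{S}}}} ⇒ {{{{{S}}}}} ⇒ {{{{{{}}}}}}

S ⇒ {S}   [S ::= { S }]
{S} ⇒ {{S}}   [S ::= { S }]
{{S}} ⇒ {{{S}}}   [S ::= { S }]
{{{S}}} ⇒ {{{{S}}}}   [S ::= { S }]
{{{{S}}}} ⇒ {{{{{S}}}}}   [S ::= { S }]
{{{{{S}}}}} ⇒ {{{{{{}}}}}}   [S ::= { }]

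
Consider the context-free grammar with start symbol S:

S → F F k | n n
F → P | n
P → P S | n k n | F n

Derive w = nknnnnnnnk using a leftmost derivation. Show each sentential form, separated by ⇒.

S ⇒ FFk   [S → F F k]
FFk ⇒ PFk   [F → P]
PFk ⇒ PSFk   [P → P S]
PSFk ⇒ FnSFk   [P → F n]
FnSFk ⇒ PnSFk   [F → P]
PnSFk ⇒ PSnSFk   [P → P S]
PSnSFk ⇒ nknSnSFk   [P → n k n]
nknSnSFk ⇒ nknnnnSFk   [S → n n]
nknnnnSFk ⇒ nknnnnnnFk   [S → n n]
nknnnnnnFk ⇒ nknnnnnnnk   [F → n]

S ⇒ FFk ⇒ PFk ⇒ PSFk ⇒ FnSFk ⇒ PnSFk ⇒ PSnSFk ⇒ nknSnSFk ⇒ nknnnnSFk ⇒ nknnnnnnFk ⇒ nknnnnnnnk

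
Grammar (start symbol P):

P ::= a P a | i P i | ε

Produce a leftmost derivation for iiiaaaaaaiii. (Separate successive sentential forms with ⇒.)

P ⇒ iPi ⇒ iiPii ⇒ iiiPiii ⇒ iiiaPaiii ⇒ iiiaaPaaiii ⇒ iiiaaaPaaaiii ⇒ iiiaaaaaaiii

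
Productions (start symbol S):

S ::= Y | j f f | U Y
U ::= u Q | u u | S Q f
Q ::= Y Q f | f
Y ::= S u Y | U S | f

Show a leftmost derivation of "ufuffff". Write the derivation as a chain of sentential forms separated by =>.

S=>UY=>uQY=>uYQfY=>uSuYQfY=>uYuYQfY=>ufuYQfY=>ufufQfY=>ufufffY=>ufuffff

S => UY   [S ::= U Y]
UY => uQY   [U ::= u Q]
uQY => uYQfY   [Q ::= Y Q f]
uYQfY => uSuYQfY   [Y ::= S u Y]
uSuYQfY => uYuYQfY   [S ::= Y]
uYuYQfY => ufuYQfY   [Y ::= f]
ufuYQfY => ufufQfY   [Y ::= f]
ufufQfY => ufufffY   [Q ::= f]
ufufffY => ufuffff   [Y ::= f]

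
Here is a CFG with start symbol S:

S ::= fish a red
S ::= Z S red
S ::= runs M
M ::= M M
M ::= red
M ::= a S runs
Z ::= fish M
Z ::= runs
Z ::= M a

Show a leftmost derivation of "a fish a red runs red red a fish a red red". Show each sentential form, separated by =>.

S => Z S red => M a S red => M M a S red => M M M a S red => a S runs M M a S red => a fish a red runs M M a S red => a fish a red runs red M a S red => a fish a red runs red red a S red => a fish a red runs red red a fish a red red

S => Z S red   [S ::= Z S red]
Z S red => M a S red   [Z ::= M a]
M a S red => M M a S red   [M ::= M M]
M M a S red => M M M a S red   [M ::= M M]
M M M a S red => a S runs M M a S red   [M ::= a S runs]
a S runs M M a S red => a fish a red runs M M a S red   [S ::= fish a red]
a fish a red runs M M a S red => a fish a red runs red M a S red   [M ::= red]
a fish a red runs red M a S red => a fish a red runs red red a S red   [M ::= red]
a fish a red runs red red a S red => a fish a red runs red red a fish a red red   [S ::= fish a red]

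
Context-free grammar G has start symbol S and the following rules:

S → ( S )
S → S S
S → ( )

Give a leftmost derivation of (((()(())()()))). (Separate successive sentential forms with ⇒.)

S ⇒ (S)   [S → ( S )]
(S) ⇒ ((S))   [S → ( S )]
((S)) ⇒ (((S)))   [S → ( S )]
(((S))) ⇒ (((SS)))   [S → S S]
(((SS))) ⇒ (((()S)))   [S → ( )]
(((()S))) ⇒ (((()SS)))   [S → S S]
(((()SS))) ⇒ (((()SSS)))   [S → S S]
(((()SSS))) ⇒ (((()(S)SS)))   [S → ( S )]
(((()(S)SS))) ⇒ (((()(())SS)))   [S → ( )]
(((()(())SS))) ⇒ (((()(())()S)))   [S → ( )]
(((()(())()S))) ⇒ (((()(())()())))   [S → ( )]

S ⇒ (S) ⇒ ((S)) ⇒ (((S))) ⇒ (((SS))) ⇒ (((()S))) ⇒ (((()SS))) ⇒ (((()SSS))) ⇒ (((()(S)SS))) ⇒ (((()(())SS))) ⇒ (((()(())()S))) ⇒ (((()(())()())))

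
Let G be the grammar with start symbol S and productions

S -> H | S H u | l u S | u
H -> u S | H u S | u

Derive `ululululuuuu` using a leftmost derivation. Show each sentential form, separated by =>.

S => H => uS => uluS => uluSHu => ululuSHu => ulululuSHu => ululululuSHu => ululululuuHu => ululululuuuu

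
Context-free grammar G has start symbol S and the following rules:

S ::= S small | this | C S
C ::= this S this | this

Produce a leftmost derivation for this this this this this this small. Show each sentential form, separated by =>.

S => C S => this S => this S small => this C S small => this this S this S small => this this this this S small => this this this this C S small => this this this this this S small => this this this this this this small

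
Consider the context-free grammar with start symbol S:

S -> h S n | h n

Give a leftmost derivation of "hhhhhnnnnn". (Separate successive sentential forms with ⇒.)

S⇒hSn⇒hhSnn⇒hhhSnnn⇒hhhhSnnnn⇒hhhhhnnnnn

S ⇒ hSn   [S -> h S n]
hSn ⇒ hhSnn   [S -> h S n]
hhSnn ⇒ hhhSnnn   [S -> h S n]
hhhSnnn ⇒ hhhhSnnnn   [S -> h S n]
hhhhSnnnn ⇒ hhhhhnnnnn   [S -> h n]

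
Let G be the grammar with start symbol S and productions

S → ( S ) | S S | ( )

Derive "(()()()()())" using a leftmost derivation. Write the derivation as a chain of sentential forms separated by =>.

S=>(S)=>(SS)=>(SSS)=>(()SS)=>(()SSS)=>(()SSSS)=>(()()SSS)=>(()()()SS)=>(()()()()S)=>(()()()()())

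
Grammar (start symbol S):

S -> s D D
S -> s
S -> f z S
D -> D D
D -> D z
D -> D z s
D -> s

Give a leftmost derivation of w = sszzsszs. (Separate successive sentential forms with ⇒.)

S ⇒ sDD   [S -> s D D]
sDD ⇒ sDzD   [D -> D z]
sDzD ⇒ sDzzD   [D -> D z]
sDzzD ⇒ sszzD   [D -> s]
sszzD ⇒ sszzDD   [D -> D D]
sszzDD ⇒ sszzDzD   [D -> D z]
sszzDzD ⇒ sszzDDzD   [D -> D D]
sszzDDzD ⇒ sszzsDzD   [D -> s]
sszzsDzD ⇒ sszzsszD   [D -> s]
sszzsszD ⇒ sszzsszs   [D -> s]

S ⇒ sDD ⇒ sDzD ⇒ sDzzD ⇒ sszzD ⇒ sszzDD ⇒ sszzDzD ⇒ sszzDDzD ⇒ sszzsDzD ⇒ sszzsszD ⇒ sszzsszs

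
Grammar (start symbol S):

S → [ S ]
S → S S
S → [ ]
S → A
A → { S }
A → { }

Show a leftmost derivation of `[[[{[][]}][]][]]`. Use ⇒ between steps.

S ⇒ [S]   [S → [ S ]]
[S] ⇒ [SS]   [S → S S]
[SS] ⇒ [[S]S]   [S → [ S ]]
[[S]S] ⇒ [[SS]S]   [S → S S]
[[SS]S] ⇒ [[[S]S]S]   [S → [ S ]]
[[[S]S]S] ⇒ [[[A]S]S]   [S → A]
[[[A]S]S] ⇒ [[[{S}]S]S]   [A → { S }]
[[[{S}]S]S] ⇒ [[[{SS}]S]S]   [S → S S]
[[[{SS}]S]S] ⇒ [[[{[]S}]S]S]   [S → [ ]]
[[[{[]S}]S]S] ⇒ [[[{[][]}]S]S]   [S → [ ]]
[[[{[][]}]S]S] ⇒ [[[{[][]}][]]S]   [S → [ ]]
[[[{[][]}][]]S] ⇒ [[[{[][]}][]][]]   [S → [ ]]

S ⇒ [S] ⇒ [SS] ⇒ [[S]S] ⇒ [[SS]S] ⇒ [[[S]S]S] ⇒ [[[A]S]S] ⇒ [[[{S}]S]S] ⇒ [[[{SS}]S]S] ⇒ [[[{[]S}]S]S] ⇒ [[[{[][]}]S]S] ⇒ [[[{[][]}][]]S] ⇒ [[[{[][]}][]][]]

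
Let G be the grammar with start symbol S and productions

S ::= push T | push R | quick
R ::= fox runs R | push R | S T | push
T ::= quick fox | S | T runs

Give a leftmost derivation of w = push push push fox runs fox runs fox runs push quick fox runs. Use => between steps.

S => push T   [S ::= push T]
push T => push T runs   [T ::= T runs]
push T runs => push S runs   [T ::= S]
push S runs => push push R runs   [S ::= push R]
push push R runs => push push S T runs   [R ::= S T]
push push S T runs => push push push R T runs   [S ::= push R]
push push push R T runs => push push push fox runs R T runs   [R ::= fox runs R]
push push push fox runs R T runs => push push push fox runs fox runs R T runs   [R ::= fox runs R]
push push push fox runs fox runs R T runs => push push push fox runs fox runs fox runs R T runs   [R ::= fox runs R]
push push push fox runs fox runs fox runs R T runs => push push push fox runs fox runs fox runs push T runs   [R ::= push]
push push push fox runs fox runs fox runs push T runs => push push push fox runs fox runs fox runs push quick fox runs   [T ::= quick fox]

S => push T => push T runs => push S runs => push push R runs => push push S T runs => push push push R T runs => push push push fox runs R T runs => push push push fox runs fox runs R T runs => push push push fox runs fox runs fox runs R T runs => push push push fox runs fox runs fox runs push T runs => push push push fox runs fox runs fox runs push quick fox runs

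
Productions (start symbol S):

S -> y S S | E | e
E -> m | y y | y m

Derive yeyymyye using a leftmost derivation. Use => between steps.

S => ySS   [S -> y S S]
ySS => yeS   [S -> e]
yeS => yeySS   [S -> y S S]
yeySS => yeyySSS   [S -> y S S]
yeyySSS => yeyyESS   [S -> E]
yeyyESS => yeyymSS   [E -> m]
yeyymSS => yeyymES   [S -> E]
yeyymES => yeyymyyS   [E -> y y]
yeyymyyS => yeyymyye   [S -> e]

S => ySS => yeS => yeySS => yeyySSS => yeyyESS => yeyymSS => yeyymES => yeyymyyS => yeyymyye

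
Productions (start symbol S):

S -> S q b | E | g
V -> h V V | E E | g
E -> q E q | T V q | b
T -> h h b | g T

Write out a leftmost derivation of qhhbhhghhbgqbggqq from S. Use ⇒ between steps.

S ⇒ E   [S -> E]
E ⇒ qEq   [E -> q E q]
qEq ⇒ qTVqq   [E -> T V q]
qTVqq ⇒ qhhbVqq   [T -> h h b]
qhhbVqq ⇒ qhhbhVVqq   [V -> h V V]
qhhbhVVqq ⇒ qhhbhhVVVqq   [V -> h V V]
qhhbhhVVVqq ⇒ qhhbhhEEVVqq   [V -> E E]
qhhbhhEEVVqq ⇒ qhhbhhTVqEVVqq   [E -> T V q]
qhhbhhTVqEVVqq ⇒ qhhbhhgTVqEVVqq   [T -> g T]
qhhbhhgTVqEVVqq ⇒ qhhbhhghhbVqEVVqq   [T -> h h b]
qhhbhhghhbVqEVVqq ⇒ qhhbhhghhbgqEVVqq   [V -> g]
qhhbhhghhbgqEVVqq ⇒ qhhbhhghhbgqbVVqq   [E -> b]
qhhbhhghhbgqbVVqq ⇒ qhhbhhghhbgqbgVqq   [V -> g]
qhhbhhghhbgqbgVqq ⇒ qhhbhhghhbgqbggqq   [V -> g]

S ⇒ E ⇒ qEq ⇒ qTVqq ⇒ qhhbVqq ⇒ qhhbhVVqq ⇒ qhhbhhVVVqq ⇒ qhhbhhEEVVqq ⇒ qhhbhhTVqEVVqq ⇒ qhhbhhgTVqEVVqq ⇒ qhhbhhghhbVqEVVqq ⇒ qhhbhhghhbgqEVVqq ⇒ qhhbhhghhbgqbVVqq ⇒ qhhbhhghhbgqbgVqq ⇒ qhhbhhghhbgqbggqq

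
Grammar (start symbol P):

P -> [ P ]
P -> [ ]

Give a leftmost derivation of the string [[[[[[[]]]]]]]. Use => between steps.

P=>[P]=>[[P]]=>[[[P]]]=>[[[[P]]]]=>[[[[[P]]]]]=>[[[[[[P]]]]]]=>[[[[[[[]]]]]]]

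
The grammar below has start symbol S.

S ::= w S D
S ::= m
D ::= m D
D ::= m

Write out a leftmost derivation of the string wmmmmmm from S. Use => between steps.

S => wSD => wmD => wmmD => wmmmD => wmmmmD => wmmmmmD => wmmmmmm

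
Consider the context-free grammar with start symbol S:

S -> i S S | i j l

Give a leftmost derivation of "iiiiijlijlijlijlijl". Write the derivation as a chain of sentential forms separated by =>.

S => iSS   [S -> i S S]
iSS => iiSSS   [S -> i S S]
iiSSS => iiiSSSS   [S -> i S S]
iiiSSSS => iiiiSSSSS   [S -> i S S]
iiiiSSSSS => iiiiijlSSSS   [S -> i j l]
iiiiijlSSSS => iiiiijlijlSSS   [S -> i j l]
iiiiijlijlSSS => iiiiijlijlijlSS   [S -> i j l]
iiiiijlijlijlSS => iiiiijlijlijlijlS   [S -> i j l]
iiiiijlijlijlijlS => iiiiijlijlijlijlijl   [S -> i j l]

S => iSS => iiSSS => iiiSSSS => iiiiSSSSS => iiiiijlSSSS => iiiiijlijlSSS => iiiiijlijlijlSS => iiiiijlijlijlijlS => iiiiijlijlijlijlijl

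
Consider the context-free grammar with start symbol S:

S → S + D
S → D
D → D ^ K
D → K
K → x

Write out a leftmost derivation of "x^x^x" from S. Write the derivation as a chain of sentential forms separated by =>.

S=>D=>D^K=>D^K^K=>K^K^K=>x^K^K=>x^x^K=>x^x^x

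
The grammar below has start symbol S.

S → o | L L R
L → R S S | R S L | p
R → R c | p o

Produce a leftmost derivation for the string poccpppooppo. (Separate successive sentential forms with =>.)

S => LLR => RSSLR => RcSSLR => RccSSLR => poccSSLR => poccLLRSLR => poccpLRSLR => poccppRSLR => poccpppoSLR => poccpppooLR => poccpppoopR => poccpppooppo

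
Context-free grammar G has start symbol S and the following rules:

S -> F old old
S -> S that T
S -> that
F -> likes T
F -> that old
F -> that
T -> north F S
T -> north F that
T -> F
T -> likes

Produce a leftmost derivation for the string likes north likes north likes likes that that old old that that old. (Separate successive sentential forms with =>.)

S => S that T => F old old that T => likes T old old that T => likes north F that old old that T => likes north likes T that old old that T => likes north likes north F that that old old that T => likes north likes north likes T that that old old that T => likes north likes north likes likes that that old old that T => likes north likes north likes likes that that old old that F => likes north likes north likes likes that that old old that that old

S => S that T   [S -> S that T]
S that T => F old old that T   [S -> F old old]
F old old that T => likes T old old that T   [F -> likes T]
likes T old old that T => likes north F that old old that T   [T -> north F that]
likes north F that old old that T => likes north likes T that old old that T   [F -> likes T]
likes north likes T that old old that T => likes north likes north F that that old old that T   [T -> north F that]
likes north likes north F that that old old that T => likes north likes north likes T that that old old that T   [F -> likes T]
likes north likes north likes T that that old old that T => likes north likes north likes likes that that old old that T   [T -> likes]
likes north likes north likes likes that that old old that T => likes north likes north likes likes that that old old that F   [T -> F]
likes north likes north likes likes that that old old that F => likes north likes north likes likes that that old old that that old   [F -> that old]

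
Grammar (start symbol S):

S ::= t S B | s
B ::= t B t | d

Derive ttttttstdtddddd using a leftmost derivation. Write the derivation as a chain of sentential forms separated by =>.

S=>tSB=>ttSBB=>tttSBBB=>ttttSBBBB=>tttttSBBBBB=>ttttttSBBBBBB=>ttttttsBBBBBB=>ttttttstBtBBBBB=>ttttttstdtBBBBB=>ttttttstdtdBBBB=>ttttttstdtddBBB=>ttttttstdtdddBB=>ttttttstdtddddB=>ttttttstdtddddd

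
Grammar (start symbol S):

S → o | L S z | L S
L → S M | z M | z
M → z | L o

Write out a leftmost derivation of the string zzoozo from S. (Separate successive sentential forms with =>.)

S=>LS=>SMS=>LSMS=>zMSMS=>zLoSMS=>zzoSMS=>zzooMS=>zzoozS=>zzoozo

S => LS   [S → L S]
LS => SMS   [L → S M]
SMS => LSMS   [S → L S]
LSMS => zMSMS   [L → z M]
zMSMS => zLoSMS   [M → L o]
zLoSMS => zzoSMS   [L → z]
zzoSMS => zzooMS   [S → o]
zzooMS => zzoozS   [M → z]
zzoozS => zzoozo   [S → o]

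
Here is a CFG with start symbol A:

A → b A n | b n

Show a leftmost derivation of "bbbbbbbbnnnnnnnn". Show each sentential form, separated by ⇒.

A ⇒ bAn ⇒ bbAnn ⇒ bbbAnnn ⇒ bbbbAnnnn ⇒ bbbbbAnnnnn ⇒ bbbbbbAnnnnnn ⇒ bbbbbbbAnnnnnnn ⇒ bbbbbbbbnnnnnnnn

A ⇒ bAn   [A → b A n]
bAn ⇒ bbAnn   [A → b A n]
bbAnn ⇒ bbbAnnn   [A → b A n]
bbbAnnn ⇒ bbbbAnnnn   [A → b A n]
bbbbAnnnn ⇒ bbbbbAnnnnn   [A → b A n]
bbbbbAnnnnn ⇒ bbbbbbAnnnnnn   [A → b A n]
bbbbbbAnnnnnn ⇒ bbbbbbbAnnnnnnn   [A → b A n]
bbbbbbbAnnnnnnn ⇒ bbbbbbbbnnnnnnnn   [A → b n]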